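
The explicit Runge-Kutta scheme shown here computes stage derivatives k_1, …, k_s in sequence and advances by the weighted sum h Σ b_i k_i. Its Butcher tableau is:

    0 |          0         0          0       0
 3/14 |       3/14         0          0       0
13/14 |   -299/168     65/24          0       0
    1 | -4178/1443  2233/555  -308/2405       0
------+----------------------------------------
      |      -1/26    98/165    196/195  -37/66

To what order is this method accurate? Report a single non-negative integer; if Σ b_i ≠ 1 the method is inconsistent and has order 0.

b = (-1/26, 98/165, 196/195, -37/66)
c = (0, 3/14, 13/14, 1)
Ac = (0, 0, 65/112, 55/74)
Σ b_i: (-1/26)·1 + 98/165·1 + 196/195·1 + (-37/66)·1 = 1 ✓
b·c: 98/165·3/14 + 196/195·13/14 + (-37/66)·1 = 1/2 ✓
b·c²: 98/165·9/196 + 196/195·169/196 + (-37/66)·1 = 1/3 ✓
b·Ac: 196/195·65/112 + (-37/66)·55/74 = 1/6 ✓
b·c³: 98/165·27/2744 + 196/195·2197/2744 + (-37/66)·1 = 1/4 ✓
b·(c∘Ac): 196/195·845/1568 + (-37/66)·55/74 = 1/8 ✓
b·Ac²: 196/195·195/1568 + (-37/66)·11/148 = 1/12 ✓
b·A²c: (-37/66)·(-11/148) = 1/24 ✓; 4 stages ⇒ order 4.

4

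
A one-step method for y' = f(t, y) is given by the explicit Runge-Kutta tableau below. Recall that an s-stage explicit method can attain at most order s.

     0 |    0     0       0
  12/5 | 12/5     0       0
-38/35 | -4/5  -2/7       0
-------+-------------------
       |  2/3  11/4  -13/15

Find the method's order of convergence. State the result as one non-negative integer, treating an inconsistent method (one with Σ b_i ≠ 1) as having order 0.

0

b = (2/3, 11/4, -13/15)
c = (0, 12/5, -38/35)
Ac = (0, 0, -24/35)
Σ b_i: 2/3·1 + 11/4·1 + (-13/15)·1 = 51/20 ≠ 1 ⇒ order 0.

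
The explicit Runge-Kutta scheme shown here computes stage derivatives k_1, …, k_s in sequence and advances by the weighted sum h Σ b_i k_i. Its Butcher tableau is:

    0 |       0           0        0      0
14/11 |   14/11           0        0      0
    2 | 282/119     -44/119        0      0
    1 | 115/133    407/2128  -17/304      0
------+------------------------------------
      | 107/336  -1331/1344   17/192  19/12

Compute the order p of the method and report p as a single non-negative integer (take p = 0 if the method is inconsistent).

4

b = (107/336, -1331/1344, 17/192, 19/12)
c = (0, 14/11, 2, 1)
Ac = (0, 0, -8/17, 5/38)
Σ b_i: 107/336·1 + (-1331/1344)·1 + 17/192·1 + 19/12·1 = 1 ✓
b·c: (-1331/1344)·14/11 + 17/192·2 + 19/12·1 = 1/2 ✓
b·c²: (-1331/1344)·196/121 + 17/192·4 + 19/12·1 = 1/3 ✓
b·Ac: 17/192·(-8/17) + 19/12·5/38 = 1/6 ✓
b·c³: (-1331/1344)·2744/1331 + 17/192·8 + 19/12·1 = 1/4 ✓
b·(c∘Ac): 17/192·(-16/17) + 19/12·5/38 = 1/8 ✓
b·Ac²: 17/192·(-112/187) + 19/12·18/209 = 1/12 ✓
b·A²c: 19/12·1/38 = 1/24 ✓; 4 stages ⇒ order 4.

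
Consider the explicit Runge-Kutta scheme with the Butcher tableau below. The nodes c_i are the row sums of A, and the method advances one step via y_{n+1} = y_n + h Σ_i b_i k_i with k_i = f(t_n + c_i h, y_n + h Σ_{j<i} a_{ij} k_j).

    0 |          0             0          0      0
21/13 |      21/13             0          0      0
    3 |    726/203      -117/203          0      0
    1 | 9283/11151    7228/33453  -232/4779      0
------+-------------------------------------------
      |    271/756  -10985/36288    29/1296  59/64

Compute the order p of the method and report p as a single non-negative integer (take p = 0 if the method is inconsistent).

4

b = (271/756, -10985/36288, 29/1296, 59/64)
c = (0, 21/13, 3, 1)
Ac = (0, 0, -27/29, 12/59)
Σ b_i: 271/756·1 + (-10985/36288)·1 + 29/1296·1 + 59/64·1 = 1 ✓
b·c: (-10985/36288)·21/13 + 29/1296·3 + 59/64·1 = 1/2 ✓
b·c²: (-10985/36288)·441/169 + 29/1296·9 + 59/64·1 = 1/3 ✓
b·Ac: 29/1296·(-27/29) + 59/64·12/59 = 1/6 ✓
b·c³: (-10985/36288)·9261/2197 + 29/1296·27 + 59/64·1 = 1/4 ✓
b·(c∘Ac): 29/1296·(-81/29) + 59/64·12/59 = 1/8 ✓
b·Ac²: 29/1296·(-567/377) + 59/64·292/2301 = 1/12 ✓
b·A²c: 59/64·8/177 = 1/24 ✓; 4 stages ⇒ order 4.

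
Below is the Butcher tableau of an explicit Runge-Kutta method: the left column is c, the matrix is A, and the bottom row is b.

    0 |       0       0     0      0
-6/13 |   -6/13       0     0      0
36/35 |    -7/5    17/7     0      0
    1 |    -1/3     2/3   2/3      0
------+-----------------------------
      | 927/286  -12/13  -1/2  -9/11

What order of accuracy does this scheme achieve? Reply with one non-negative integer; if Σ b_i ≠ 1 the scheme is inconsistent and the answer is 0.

1

b = (927/286, -12/13, -1/2, -9/11)
c = (0, -6/13, 36/35, 1)
Ac = (0, 0, -102/91, 172/455)
Σ b_i: 927/286·1 + (-12/13)·1 + (-1/2)·1 + (-9/11)·1 = 1 ✓
b·c: (-12/13)·(-6/13) + (-1/2)·36/35 + (-9/11)·1 = -58977/65065 ≠ 1/2 ⇒ order 1.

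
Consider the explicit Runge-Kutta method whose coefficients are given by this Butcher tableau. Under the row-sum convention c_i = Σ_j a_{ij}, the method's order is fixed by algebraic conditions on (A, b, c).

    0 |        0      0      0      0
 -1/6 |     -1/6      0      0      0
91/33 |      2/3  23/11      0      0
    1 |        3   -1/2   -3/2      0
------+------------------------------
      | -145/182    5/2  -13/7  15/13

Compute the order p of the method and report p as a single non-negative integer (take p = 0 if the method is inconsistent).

b = (-145/182, 5/2, -13/7, 15/13)
c = (0, -1/6, 91/33, 1)
Ac = (0, 0, -23/66, -535/132)
Σ b_i: (-145/182)·1 + 5/2·1 + (-13/7)·1 + 15/13·1 = 1 ✓
b·c: 5/2·(-1/6) + (-13/7)·91/33 + 15/13·1 = -7523/1716 ≠ 1/2 ⇒ order 1.

1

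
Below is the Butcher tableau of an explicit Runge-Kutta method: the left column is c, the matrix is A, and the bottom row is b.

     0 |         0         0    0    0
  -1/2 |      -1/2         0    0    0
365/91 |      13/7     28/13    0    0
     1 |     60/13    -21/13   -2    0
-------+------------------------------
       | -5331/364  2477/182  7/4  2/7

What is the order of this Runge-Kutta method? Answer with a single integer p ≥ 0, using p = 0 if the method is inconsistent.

2

b = (-5331/364, 2477/182, 7/4, 2/7)
c = (0, -1/2, 365/91, 1)
Ac = (0, 0, -14/13, -101/14)
Σ b_i: (-5331/364)·1 + 2477/182·1 + 7/4·1 + 2/7·1 = 1 ✓
b·c: 2477/182·(-1/2) + 7/4·365/91 + 2/7·1 = 1/2 ✓
b·c²: 2477/182·1/4 + 7/4·133225/8281 + 2/7·1 = 301355/9464 ≠ 1/3 ⇒ order 2.
b·Ac: 7/4·(-14/13) + 2/7·(-101/14) = -5027/1274 ≠ 1/6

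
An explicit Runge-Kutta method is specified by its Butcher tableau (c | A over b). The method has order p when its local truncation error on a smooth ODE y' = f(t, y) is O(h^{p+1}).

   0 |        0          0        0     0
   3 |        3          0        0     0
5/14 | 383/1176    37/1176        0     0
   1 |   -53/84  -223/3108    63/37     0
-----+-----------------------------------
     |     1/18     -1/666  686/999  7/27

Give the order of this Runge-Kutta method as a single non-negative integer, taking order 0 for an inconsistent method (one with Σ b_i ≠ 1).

b = (1/18, -1/666, 686/999, 7/27)
c = (0, 3, 5/14, 1)
Ac = (0, 0, 37/392, 11/28)
Σ b_i: 1/18·1 + (-1/666)·1 + 686/999·1 + 7/27·1 = 1 ✓
b·c: (-1/666)·3 + 686/999·5/14 + 7/27·1 = 1/2 ✓
b·c²: (-1/666)·9 + 686/999·25/196 + 7/27·1 = 1/3 ✓
b·Ac: 686/999·37/392 + 7/27·11/28 = 1/6 ✓
b·c³: (-1/666)·27 + 686/999·125/2744 + 7/27·1 = 1/4 ✓
b·(c∘Ac): 686/999·185/5488 + 7/27·11/28 = 1/8 ✓
b·Ac²: 686/999·111/392 + 7/27·(-3/7) = 1/12 ✓
b·A²c: 7/27·9/56 = 1/24 ✓; 4 stages ⇒ order 4.

4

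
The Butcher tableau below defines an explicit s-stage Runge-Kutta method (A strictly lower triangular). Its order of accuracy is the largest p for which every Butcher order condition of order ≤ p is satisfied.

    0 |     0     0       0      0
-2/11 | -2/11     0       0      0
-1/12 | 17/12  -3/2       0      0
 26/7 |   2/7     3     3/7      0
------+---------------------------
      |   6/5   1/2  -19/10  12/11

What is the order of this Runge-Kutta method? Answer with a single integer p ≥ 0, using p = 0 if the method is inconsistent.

b = (6/5, 1/2, -19/10, 12/11)
c = (0, -2/11, -1/12, 26/7)
Ac = (0, 0, 3/11, -179/308)
Σ b_i: 6/5·1 + 1/2·1 + (-19/10)·1 + 12/11·1 = 49/55 ≠ 1 ⇒ order 0.

0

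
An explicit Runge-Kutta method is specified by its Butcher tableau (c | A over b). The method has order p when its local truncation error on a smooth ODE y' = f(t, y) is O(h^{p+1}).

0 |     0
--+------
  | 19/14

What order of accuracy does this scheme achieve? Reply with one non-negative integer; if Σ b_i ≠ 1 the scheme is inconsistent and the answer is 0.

0

b = (19/14)
c = (0)
Σ b_i: 19/14·1 = 19/14 ≠ 1 ⇒ order 0.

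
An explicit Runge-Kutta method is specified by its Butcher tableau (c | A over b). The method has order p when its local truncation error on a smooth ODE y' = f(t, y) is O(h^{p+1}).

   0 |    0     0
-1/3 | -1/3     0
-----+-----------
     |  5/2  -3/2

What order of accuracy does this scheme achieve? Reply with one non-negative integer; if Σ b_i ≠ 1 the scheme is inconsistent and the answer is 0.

2

b = (5/2, -3/2)
c = (0, -1/3)
Σ b_i: 5/2·1 + (-3/2)·1 = 1 ✓
b·c: (-3/2)·(-1/3) = 1/2 ✓; 2 stages ⇒ order 2.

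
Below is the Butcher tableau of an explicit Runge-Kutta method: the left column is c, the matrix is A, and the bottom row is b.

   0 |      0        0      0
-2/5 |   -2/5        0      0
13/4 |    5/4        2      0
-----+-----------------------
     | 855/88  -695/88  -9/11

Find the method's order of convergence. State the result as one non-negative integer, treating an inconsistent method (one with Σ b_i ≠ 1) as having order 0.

b = (855/88, -695/88, -9/11)
c = (0, -2/5, 13/4)
Ac = (0, 0, -4/5)
Σ b_i: 855/88·1 + (-695/88)·1 + (-9/11)·1 = 1 ✓
b·c: (-695/88)·(-2/5) + (-9/11)·13/4 = 1/2 ✓
b·c²: (-695/88)·4/25 + (-9/11)·169/16 = -8717/880 ≠ 1/3 ⇒ order 2.
b·Ac: (-9/11)·(-4/5) = 36/55 ≠ 1/6

2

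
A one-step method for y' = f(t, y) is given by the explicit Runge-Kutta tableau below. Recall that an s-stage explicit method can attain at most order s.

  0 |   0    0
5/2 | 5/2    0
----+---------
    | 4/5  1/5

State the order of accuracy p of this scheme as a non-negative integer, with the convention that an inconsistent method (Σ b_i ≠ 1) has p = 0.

2

b = (4/5, 1/5)
c = (0, 5/2)
Σ b_i: 4/5·1 + 1/5·1 = 1 ✓
b·c: 1/5·5/2 = 1/2 ✓; 2 stages ⇒ order 2.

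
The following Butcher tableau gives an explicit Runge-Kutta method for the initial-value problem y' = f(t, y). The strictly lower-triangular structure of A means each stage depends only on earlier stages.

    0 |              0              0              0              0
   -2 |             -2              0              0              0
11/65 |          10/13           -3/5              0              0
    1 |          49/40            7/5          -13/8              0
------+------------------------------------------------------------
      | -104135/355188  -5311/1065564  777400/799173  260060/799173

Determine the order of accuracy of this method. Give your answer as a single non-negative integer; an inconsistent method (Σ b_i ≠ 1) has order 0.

b = (-104135/355188, -5311/1065564, 777400/799173, 260060/799173)
c = (0, -2, 11/65, 1)
Ac = (0, 0, 6/5, -123/40)
Σ b_i: (-104135/355188)·1 + (-5311/1065564)·1 + 777400/799173·1 + 260060/799173·1 = 1 ✓
b·c: (-5311/1065564)·(-2) + 777400/799173·11/65 + 260060/799173·1 = 1/2 ✓
b·c²: (-5311/1065564)·4 + 777400/799173·121/4225 + 260060/799173·1 = 1/3 ✓
b·Ac: 777400/799173·6/5 + 260060/799173·(-123/40) = 1/6 ✓
b·c³: (-5311/1065564)·(-8) + 777400/799173·1331/274625 + 260060/799173·1 = 2135566/5771805 ≠ 1/4 ⇒ order 3.
b·(c∘Ac): 777400/799173·66/325 + 260060/799173·(-123/40) = -142625/177594 ≠ 1/8
b·Ac²: 777400/799173·(-12/5) + 260060/799173·14439/2600 = -18266161/34630830 ≠ 1/12
b·A²c: 260060/799173·(-39/20) = -169039/266391 ≠ 1/24

3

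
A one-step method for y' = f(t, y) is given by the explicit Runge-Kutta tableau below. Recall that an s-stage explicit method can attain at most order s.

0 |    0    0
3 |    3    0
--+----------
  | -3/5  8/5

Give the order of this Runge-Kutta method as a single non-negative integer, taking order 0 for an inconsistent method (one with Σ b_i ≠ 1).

1

b = (-3/5, 8/5)
c = (0, 3)
Σ b_i: (-3/5)·1 + 8/5·1 = 1 ✓
b·c: 8/5·3 = 24/5 ≠ 1/2 ⇒ order 1.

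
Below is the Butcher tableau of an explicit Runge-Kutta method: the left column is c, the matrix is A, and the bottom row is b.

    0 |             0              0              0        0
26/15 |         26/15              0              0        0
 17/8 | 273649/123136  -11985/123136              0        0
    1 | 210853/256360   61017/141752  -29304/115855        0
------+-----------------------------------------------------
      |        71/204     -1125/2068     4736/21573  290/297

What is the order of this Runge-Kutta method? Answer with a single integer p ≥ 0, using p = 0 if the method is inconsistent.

4

b = (71/204, -1125/2068, 4736/21573, 290/297)
c = (0, 26/15, 17/8, 1)
Ac = (0, 0, -799/4736, 121/580)
Σ b_i: 71/204·1 + (-1125/2068)·1 + 4736/21573·1 + 290/297·1 = 1 ✓
b·c: (-1125/2068)·26/15 + 4736/21573·17/8 + 290/297·1 = 1/2 ✓
b·c²: (-1125/2068)·676/225 + 4736/21573·289/64 + 290/297·1 = 1/3 ✓
b·Ac: 4736/21573·(-799/4736) + 290/297·121/580 = 1/6 ✓
b·c³: (-1125/2068)·17576/3375 + 4736/21573·4913/512 + 290/297·1 = 1/4 ✓
b·(c∘Ac): 4736/21573·(-13583/37888) + 290/297·121/580 = 1/8 ✓
b·Ac²: 4736/21573·(-10387/35520) + 290/297·2629/17400 = 1/12 ✓
b·A²c: 290/297·99/2320 = 1/24 ✓; 4 stages ⇒ order 4.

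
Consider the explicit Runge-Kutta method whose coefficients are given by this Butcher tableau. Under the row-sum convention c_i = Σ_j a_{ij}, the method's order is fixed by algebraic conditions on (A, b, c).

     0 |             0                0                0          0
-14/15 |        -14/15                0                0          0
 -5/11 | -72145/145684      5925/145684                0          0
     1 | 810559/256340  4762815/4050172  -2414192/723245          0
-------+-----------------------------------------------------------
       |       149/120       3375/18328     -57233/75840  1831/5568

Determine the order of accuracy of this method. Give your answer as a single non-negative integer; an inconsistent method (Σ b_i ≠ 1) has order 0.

4

b = (149/120, 3375/18328, -57233/75840, 1831/5568)
c = (0, -14/15, -5/11, 1)
Ac = (0, 0, -395/10406, 1537/3662)
Σ b_i: 149/120·1 + 3375/18328·1 + (-57233/75840)·1 + 1831/5568·1 = 1 ✓
b·c: 3375/18328·(-14/15) + (-57233/75840)·(-5/11) + 1831/5568·1 = 1/2 ✓
b·c²: 3375/18328·196/225 + (-57233/75840)·25/121 + 1831/5568·1 = 1/3 ✓
b·Ac: (-57233/75840)·(-395/10406) + 1831/5568·1537/3662 = 1/6 ✓
b·c³: 3375/18328·(-2744/3375) + (-57233/75840)·(-125/1331) + 1831/5568·1 = 1/4 ✓
b·(c∘Ac): (-57233/75840)·1975/114466 + 1831/5568·1537/3662 = 1/8 ✓
b·Ac²: (-57233/75840)·553/15609 + 1831/5568·9193/27465 = 1/12 ✓
b·A²c: 1831/5568·232/1831 = 1/24 ✓; 4 stages ⇒ order 4.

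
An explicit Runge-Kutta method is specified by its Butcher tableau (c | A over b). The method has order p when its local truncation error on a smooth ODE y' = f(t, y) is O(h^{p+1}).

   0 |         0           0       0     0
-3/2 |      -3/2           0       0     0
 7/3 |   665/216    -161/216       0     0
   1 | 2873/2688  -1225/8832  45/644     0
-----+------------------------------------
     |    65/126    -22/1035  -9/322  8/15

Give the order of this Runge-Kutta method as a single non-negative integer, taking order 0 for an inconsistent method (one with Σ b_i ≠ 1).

b = (65/126, -22/1035, -9/322, 8/15)
c = (0, -3/2, 7/3, 1)
Ac = (0, 0, 161/144, 95/256)
Σ b_i: 65/126·1 + (-22/1035)·1 + (-9/322)·1 + 8/15·1 = 1 ✓
b·c: (-22/1035)·(-3/2) + (-9/322)·7/3 + 8/15·1 = 1/2 ✓
b·c²: (-22/1035)·9/4 + (-9/322)·49/9 + 8/15·1 = 1/3 ✓
b·Ac: (-9/322)·161/144 + 8/15·95/256 = 1/6 ✓
b·c³: (-22/1035)·(-27/8) + (-9/322)·343/27 + 8/15·1 = 1/4 ✓
b·(c∘Ac): (-9/322)·1127/432 + 8/15·95/256 = 1/8 ✓
b·Ac²: (-9/322)·(-161/96) + 8/15·35/512 = 1/12 ✓
b·A²c: 8/15·5/64 = 1/24 ✓; 4 stages ⇒ order 4.

4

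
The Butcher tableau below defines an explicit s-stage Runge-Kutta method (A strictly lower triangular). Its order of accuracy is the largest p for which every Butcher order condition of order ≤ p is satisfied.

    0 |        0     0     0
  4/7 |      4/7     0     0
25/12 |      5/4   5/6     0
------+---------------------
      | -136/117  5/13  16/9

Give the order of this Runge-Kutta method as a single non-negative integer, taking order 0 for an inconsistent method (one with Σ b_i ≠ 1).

b = (-136/117, 5/13, 16/9)
c = (0, 4/7, 25/12)
Ac = (0, 0, 10/21)
Σ b_i: (-136/117)·1 + 5/13·1 + 16/9·1 = 1 ✓
b·c: 5/13·4/7 + 16/9·25/12 = 9640/2457 ≠ 1/2 ⇒ order 1.

1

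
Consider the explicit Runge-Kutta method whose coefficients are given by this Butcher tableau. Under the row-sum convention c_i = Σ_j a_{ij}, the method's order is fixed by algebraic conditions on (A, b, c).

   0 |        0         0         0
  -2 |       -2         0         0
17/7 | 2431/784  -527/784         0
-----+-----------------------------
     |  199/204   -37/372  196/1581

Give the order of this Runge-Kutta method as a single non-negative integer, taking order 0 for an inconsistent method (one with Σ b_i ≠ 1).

b = (199/204, -37/372, 196/1581)
c = (0, -2, 17/7)
Ac = (0, 0, 527/392)
Σ b_i: 199/204·1 + (-37/372)·1 + 196/1581·1 = 1 ✓
b·c: (-37/372)·(-2) + 196/1581·17/7 = 1/2 ✓
b·c²: (-37/372)·4 + 196/1581·289/49 = 1/3 ✓
b·Ac: 196/1581·527/392 = 1/6 ✓; 3 stages ⇒ order 3.

3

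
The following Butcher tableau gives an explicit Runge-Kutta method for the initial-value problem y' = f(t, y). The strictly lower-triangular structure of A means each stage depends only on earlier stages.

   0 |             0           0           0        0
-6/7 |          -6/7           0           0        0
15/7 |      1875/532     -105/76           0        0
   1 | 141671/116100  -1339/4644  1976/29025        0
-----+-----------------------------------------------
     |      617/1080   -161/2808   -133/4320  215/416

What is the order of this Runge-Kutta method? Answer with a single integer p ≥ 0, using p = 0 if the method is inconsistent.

b = (617/1080, -161/2808, -133/4320, 215/416)
c = (0, -6/7, 15/7, 1)
Ac = (0, 0, 45/38, 169/430)
Σ b_i: 617/1080·1 + (-161/2808)·1 + (-133/4320)·1 + 215/416·1 = 1 ✓
b·c: (-161/2808)·(-6/7) + (-133/4320)·15/7 + 215/416·1 = 1/2 ✓
b·c²: (-161/2808)·36/49 + (-133/4320)·225/49 + 215/416·1 = 1/3 ✓
b·Ac: (-133/4320)·45/38 + 215/416·169/430 = 1/6 ✓
b·c³: (-161/2808)·(-216/343) + (-133/4320)·3375/343 + 215/416·1 = 1/4 ✓
b·(c∘Ac): (-133/4320)·675/266 + 215/416·169/430 = 1/8 ✓
b·Ac²: (-133/4320)·(-135/133) + 215/416·13/129 = 1/12 ✓
b·A²c: 215/416·52/645 = 1/24 ✓; 4 stages ⇒ order 4.

4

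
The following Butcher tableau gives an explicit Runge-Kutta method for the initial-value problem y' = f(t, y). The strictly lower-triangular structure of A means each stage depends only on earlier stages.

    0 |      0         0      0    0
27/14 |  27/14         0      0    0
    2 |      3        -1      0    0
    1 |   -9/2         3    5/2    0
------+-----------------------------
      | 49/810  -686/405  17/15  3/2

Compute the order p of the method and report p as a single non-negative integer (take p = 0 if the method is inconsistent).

2

b = (49/810, -686/405, 17/15, 3/2)
c = (0, 27/14, 2, 1)
Ac = (0, 0, -27/14, 151/14)
Σ b_i: 49/810·1 + (-686/405)·1 + 17/15·1 + 3/2·1 = 1 ✓
b·c: (-686/405)·27/14 + 17/15·2 + 3/2·1 = 1/2 ✓
b·c²: (-686/405)·729/196 + 17/15·4 + 3/2·1 = -4/15 ≠ 1/3 ⇒ order 2.
b·Ac: 17/15·(-27/14) + 3/2·151/14 = 1959/140 ≠ 1/6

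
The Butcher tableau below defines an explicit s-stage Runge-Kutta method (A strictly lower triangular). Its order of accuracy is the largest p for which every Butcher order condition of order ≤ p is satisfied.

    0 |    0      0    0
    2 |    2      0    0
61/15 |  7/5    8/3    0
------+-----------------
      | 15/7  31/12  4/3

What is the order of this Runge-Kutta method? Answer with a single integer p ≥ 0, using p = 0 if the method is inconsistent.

0

b = (15/7, 31/12, 4/3)
c = (0, 2, 61/15)
Ac = (0, 0, 16/3)
Σ b_i: 15/7·1 + 31/12·1 + 4/3·1 = 509/84 ≠ 1 ⇒ order 0.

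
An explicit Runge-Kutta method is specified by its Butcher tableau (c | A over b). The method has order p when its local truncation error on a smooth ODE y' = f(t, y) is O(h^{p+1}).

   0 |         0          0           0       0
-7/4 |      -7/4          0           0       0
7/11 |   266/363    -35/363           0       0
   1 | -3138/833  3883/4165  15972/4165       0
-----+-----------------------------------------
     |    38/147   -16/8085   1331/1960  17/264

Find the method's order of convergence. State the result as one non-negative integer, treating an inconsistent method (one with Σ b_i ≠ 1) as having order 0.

b = (38/147, -16/8085, 1331/1960, 17/264)
c = (0, -7/4, 7/11, 1)
Ac = (0, 0, 245/1452, 55/68)
Σ b_i: 38/147·1 + (-16/8085)·1 + 1331/1960·1 + 17/264·1 = 1 ✓
b·c: (-16/8085)·(-7/4) + 1331/1960·7/11 + 17/264·1 = 1/2 ✓
b·c²: (-16/8085)·49/16 + 1331/1960·49/121 + 17/264·1 = 1/3 ✓
b·Ac: 1331/1960·245/1452 + 17/264·55/68 = 1/6 ✓
b·c³: (-16/8085)·(-343/64) + 1331/1960·343/1331 + 17/264·1 = 1/4 ✓
b·(c∘Ac): 1331/1960·1715/15972 + 17/264·55/68 = 1/8 ✓
b·Ac²: 1331/1960·(-1715/5808) + 17/264·1199/272 = 1/12 ✓
b·A²c: 17/264·11/17 = 1/24 ✓; 4 stages ⇒ order 4.

4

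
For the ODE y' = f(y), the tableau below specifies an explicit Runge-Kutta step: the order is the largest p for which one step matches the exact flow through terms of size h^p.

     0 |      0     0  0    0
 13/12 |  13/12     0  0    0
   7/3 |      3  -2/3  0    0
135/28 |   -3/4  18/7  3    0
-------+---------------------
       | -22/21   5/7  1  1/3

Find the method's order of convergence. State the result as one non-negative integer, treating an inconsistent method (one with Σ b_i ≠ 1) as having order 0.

1

b = (-22/21, 5/7, 1, 1/3)
c = (0, 13/12, 7/3, 135/28)
Ac = (0, 0, -13/18, 137/14)
Σ b_i: (-22/21)·1 + 5/7·1 + 1·1 + 1/3·1 = 1 ✓
b·c: 5/7·13/12 + 1·7/3 + 1/3·135/28 = 33/7 ≠ 1/2 ⇒ order 1.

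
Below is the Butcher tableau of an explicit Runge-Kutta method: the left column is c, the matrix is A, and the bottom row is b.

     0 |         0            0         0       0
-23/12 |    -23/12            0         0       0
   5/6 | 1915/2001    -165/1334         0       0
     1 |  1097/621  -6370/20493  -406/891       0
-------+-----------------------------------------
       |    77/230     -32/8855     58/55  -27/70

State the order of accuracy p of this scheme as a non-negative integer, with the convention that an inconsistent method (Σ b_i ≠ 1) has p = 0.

4

b = (77/230, -32/8855, 58/55, -27/70)
c = (0, -23/12, 5/6, 1)
Ac = (0, 0, 55/232, 35/162)
Σ b_i: 77/230·1 + (-32/8855)·1 + 58/55·1 + (-27/70)·1 = 1 ✓
b·c: (-32/8855)·(-23/12) + 58/55·5/6 + (-27/70)·1 = 1/2 ✓
b·c²: (-32/8855)·529/144 + 58/55·25/36 + (-27/70)·1 = 1/3 ✓
b·Ac: 58/55·55/232 + (-27/70)·35/162 = 1/6 ✓
b·c³: (-32/8855)·(-12167/1728) + 58/55·125/216 + (-27/70)·1 = 1/4 ✓
b·(c∘Ac): 58/55·275/1392 + (-27/70)·35/162 = 1/8 ✓
b·Ac²: 58/55·(-1265/2784) + (-27/70)·(-35/24) = 1/12 ✓
b·A²c: (-27/70)·(-35/324) = 1/24 ✓; 4 stages ⇒ order 4.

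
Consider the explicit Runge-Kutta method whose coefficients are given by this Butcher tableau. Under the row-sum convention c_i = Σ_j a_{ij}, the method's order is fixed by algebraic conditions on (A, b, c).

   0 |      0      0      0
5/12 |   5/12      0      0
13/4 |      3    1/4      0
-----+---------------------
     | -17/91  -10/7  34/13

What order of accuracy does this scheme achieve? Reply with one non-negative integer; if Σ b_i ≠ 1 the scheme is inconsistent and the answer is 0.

b = (-17/91, -10/7, 34/13)
c = (0, 5/12, 13/4)
Ac = (0, 0, 5/48)
Σ b_i: (-17/91)·1 + (-10/7)·1 + 34/13·1 = 1 ✓
b·c: (-10/7)·5/12 + 34/13·13/4 = 166/21 ≠ 1/2 ⇒ order 1.

1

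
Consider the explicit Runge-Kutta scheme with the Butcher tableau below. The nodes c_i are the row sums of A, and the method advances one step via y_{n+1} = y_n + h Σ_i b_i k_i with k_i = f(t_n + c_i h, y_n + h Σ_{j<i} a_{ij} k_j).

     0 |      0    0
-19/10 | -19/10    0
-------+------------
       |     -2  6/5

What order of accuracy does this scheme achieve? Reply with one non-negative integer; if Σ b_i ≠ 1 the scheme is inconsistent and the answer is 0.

0

b = (-2, 6/5)
c = (0, -19/10)
Σ b_i: (-2)·1 + 6/5·1 = -4/5 ≠ 1 ⇒ order 0.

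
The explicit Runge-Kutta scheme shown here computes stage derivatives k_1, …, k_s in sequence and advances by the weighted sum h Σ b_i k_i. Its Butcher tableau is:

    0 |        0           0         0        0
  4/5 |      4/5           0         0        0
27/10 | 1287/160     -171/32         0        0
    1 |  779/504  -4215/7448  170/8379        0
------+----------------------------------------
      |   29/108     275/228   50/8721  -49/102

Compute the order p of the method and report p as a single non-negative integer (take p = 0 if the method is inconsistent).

b = (29/108, 275/228, 50/8721, -49/102)
c = (0, 4/5, 27/10, 1)
Ac = (0, 0, -171/40, -39/98)
Σ b_i: 29/108·1 + 275/228·1 + 50/8721·1 + (-49/102)·1 = 1 ✓
b·c: 275/228·4/5 + 50/8721·27/10 + (-49/102)·1 = 1/2 ✓
b·c²: 275/228·16/25 + 50/8721·729/100 + (-49/102)·1 = 1/3 ✓
b·Ac: 50/8721·(-171/40) + (-49/102)·(-39/98) = 1/6 ✓
b·c³: 275/228·64/125 + 50/8721·19683/1000 + (-49/102)·1 = 1/4 ✓
b·(c∘Ac): 50/8721·(-4617/400) + (-49/102)·(-39/98) = 1/8 ✓
b·Ac²: 50/8721·(-171/50) + (-49/102)·(-3/14) = 1/12 ✓
b·A²c: (-49/102)·(-17/196) = 1/24 ✓; 4 stages ⇒ order 4.

4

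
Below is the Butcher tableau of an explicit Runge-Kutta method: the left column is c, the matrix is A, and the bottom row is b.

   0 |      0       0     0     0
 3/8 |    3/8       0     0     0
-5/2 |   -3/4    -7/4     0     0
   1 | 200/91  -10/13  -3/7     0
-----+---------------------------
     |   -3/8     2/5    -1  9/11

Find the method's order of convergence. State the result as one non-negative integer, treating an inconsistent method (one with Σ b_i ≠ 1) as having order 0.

0

b = (-3/8, 2/5, -1, 9/11)
c = (0, 3/8, -5/2, 1)
Ac = (0, 0, -21/32, 285/364)
Σ b_i: (-3/8)·1 + 2/5·1 + (-1)·1 + 9/11·1 = -69/440 ≠ 1 ⇒ order 0.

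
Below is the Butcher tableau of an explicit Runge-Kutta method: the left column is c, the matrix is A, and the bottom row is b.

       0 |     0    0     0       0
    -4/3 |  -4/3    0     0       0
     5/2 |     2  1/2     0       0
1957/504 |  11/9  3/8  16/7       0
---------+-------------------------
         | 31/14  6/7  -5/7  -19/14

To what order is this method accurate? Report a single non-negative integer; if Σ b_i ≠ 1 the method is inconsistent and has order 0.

1

b = (31/14, 6/7, -5/7, -19/14)
c = (0, -4/3, 5/2, 1957/504)
Ac = (0, 0, -2/3, 73/14)
Σ b_i: 31/14·1 + 6/7·1 + (-5/7)·1 + (-19/14)·1 = 1 ✓
b·c: 6/7·(-4/3) + (-5/7)·5/2 + (-19/14)·1957/504 = -57847/7056 ≠ 1/2 ⇒ order 1.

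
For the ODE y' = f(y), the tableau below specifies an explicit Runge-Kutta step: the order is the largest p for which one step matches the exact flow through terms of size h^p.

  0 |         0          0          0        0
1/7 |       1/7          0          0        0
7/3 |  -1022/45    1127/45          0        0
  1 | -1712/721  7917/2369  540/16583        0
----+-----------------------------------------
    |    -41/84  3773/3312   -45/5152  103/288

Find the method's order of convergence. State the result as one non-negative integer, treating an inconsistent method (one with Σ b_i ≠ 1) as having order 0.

4

b = (-41/84, 3773/3312, -45/5152, 103/288)
c = (0, 1/7, 7/3, 1)
Ac = (0, 0, 161/45, 57/103)
Σ b_i: (-41/84)·1 + 3773/3312·1 + (-45/5152)·1 + 103/288·1 = 1 ✓
b·c: 3773/3312·1/7 + (-45/5152)·7/3 + 103/288·1 = 1/2 ✓
b·c²: 3773/3312·1/49 + (-45/5152)·49/9 + 103/288·1 = 1/3 ✓
b·Ac: (-45/5152)·161/45 + 103/288·57/103 = 1/6 ✓
b·c³: 3773/3312·1/343 + (-45/5152)·343/27 + 103/288·1 = 1/4 ✓
b·(c∘Ac): (-45/5152)·1127/135 + 103/288·57/103 = 1/8 ✓
b·Ac²: (-45/5152)·23/45 + 103/288·177/721 = 1/12 ✓
b·A²c: 103/288·12/103 = 1/24 ✓; 4 stages ⇒ order 4.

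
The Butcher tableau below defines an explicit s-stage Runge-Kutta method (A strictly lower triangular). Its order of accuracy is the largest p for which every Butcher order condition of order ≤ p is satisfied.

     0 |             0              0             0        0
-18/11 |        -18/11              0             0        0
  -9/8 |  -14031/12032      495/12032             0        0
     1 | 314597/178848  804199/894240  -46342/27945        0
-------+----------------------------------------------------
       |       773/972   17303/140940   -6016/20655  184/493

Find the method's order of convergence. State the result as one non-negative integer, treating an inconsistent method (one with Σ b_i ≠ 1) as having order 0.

4

b = (773/972, 17303/140940, -6016/20655, 184/493)
c = (0, -18/11, -9/8, 1)
Ac = (0, 0, -405/6016, 145/368)
Σ b_i: 773/972·1 + 17303/140940·1 + (-6016/20655)·1 + 184/493·1 = 1 ✓
b·c: 17303/140940·(-18/11) + (-6016/20655)·(-9/8) + 184/493·1 = 1/2 ✓
b·c²: 17303/140940·324/121 + (-6016/20655)·81/64 + 184/493·1 = 1/3 ✓
b·Ac: (-6016/20655)·(-405/6016) + 184/493·145/368 = 1/6 ✓
b·c³: 17303/140940·(-5832/1331) + (-6016/20655)·(-729/512) + 184/493·1 = 1/4 ✓
b·(c∘Ac): (-6016/20655)·3645/48128 + 184/493·145/368 = 1/8 ✓
b·Ac²: (-6016/20655)·3645/33088 + 184/493·7511/24288 = 1/12 ✓
b·A²c: 184/493·493/4416 = 1/24 ✓; 4 stages ⇒ order 4.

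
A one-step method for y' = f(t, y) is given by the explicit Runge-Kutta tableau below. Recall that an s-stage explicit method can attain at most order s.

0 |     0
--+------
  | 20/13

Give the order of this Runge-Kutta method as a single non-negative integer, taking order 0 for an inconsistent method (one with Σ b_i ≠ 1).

b = (20/13)
c = (0)
Σ b_i: 20/13·1 = 20/13 ≠ 1 ⇒ order 0.

0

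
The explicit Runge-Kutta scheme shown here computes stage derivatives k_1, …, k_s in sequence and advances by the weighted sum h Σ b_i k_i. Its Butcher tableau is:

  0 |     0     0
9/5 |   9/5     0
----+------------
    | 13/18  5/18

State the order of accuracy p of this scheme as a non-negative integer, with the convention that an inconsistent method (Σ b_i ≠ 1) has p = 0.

b = (13/18, 5/18)
c = (0, 9/5)
Σ b_i: 13/18·1 + 5/18·1 = 1 ✓
b·c: 5/18·9/5 = 1/2 ✓; 2 stages ⇒ order 2.

2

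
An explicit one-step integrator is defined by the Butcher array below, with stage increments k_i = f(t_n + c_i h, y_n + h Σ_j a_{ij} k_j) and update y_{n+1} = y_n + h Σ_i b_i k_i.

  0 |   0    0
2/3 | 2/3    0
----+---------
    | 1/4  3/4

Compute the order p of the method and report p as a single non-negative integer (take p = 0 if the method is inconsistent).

b = (1/4, 3/4)
c = (0, 2/3)
Σ b_i: 1/4·1 + 3/4·1 = 1 ✓
b·c: 3/4·2/3 = 1/2 ✓; 2 stages ⇒ order 2.

2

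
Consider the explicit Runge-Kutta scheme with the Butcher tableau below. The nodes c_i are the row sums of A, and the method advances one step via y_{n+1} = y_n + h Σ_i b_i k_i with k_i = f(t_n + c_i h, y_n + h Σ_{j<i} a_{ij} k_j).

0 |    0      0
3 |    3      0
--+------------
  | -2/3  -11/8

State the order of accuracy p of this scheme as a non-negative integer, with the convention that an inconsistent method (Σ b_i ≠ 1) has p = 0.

b = (-2/3, -11/8)
c = (0, 3)
Σ b_i: (-2/3)·1 + (-11/8)·1 = -49/24 ≠ 1 ⇒ order 0.

0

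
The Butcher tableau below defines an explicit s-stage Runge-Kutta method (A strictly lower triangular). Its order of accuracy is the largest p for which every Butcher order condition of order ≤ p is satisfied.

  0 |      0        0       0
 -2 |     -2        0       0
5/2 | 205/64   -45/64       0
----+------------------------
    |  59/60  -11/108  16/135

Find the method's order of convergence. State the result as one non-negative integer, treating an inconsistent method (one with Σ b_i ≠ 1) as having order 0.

3

b = (59/60, -11/108, 16/135)
c = (0, -2, 5/2)
Ac = (0, 0, 45/32)
Σ b_i: 59/60·1 + (-11/108)·1 + 16/135·1 = 1 ✓
b·c: (-11/108)·(-2) + 16/135·5/2 = 1/2 ✓
b·c²: (-11/108)·4 + 16/135·25/4 = 1/3 ✓
b·Ac: 16/135·45/32 = 1/6 ✓; 3 stages ⇒ order 3.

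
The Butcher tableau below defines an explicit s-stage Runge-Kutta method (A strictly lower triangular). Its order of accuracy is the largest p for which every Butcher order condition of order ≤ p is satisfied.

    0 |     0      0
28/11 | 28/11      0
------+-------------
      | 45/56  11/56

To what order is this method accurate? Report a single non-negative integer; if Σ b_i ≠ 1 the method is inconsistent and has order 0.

2

b = (45/56, 11/56)
c = (0, 28/11)
Σ b_i: 45/56·1 + 11/56·1 = 1 ✓
b·c: 11/56·28/11 = 1/2 ✓; 2 stages ⇒ order 2.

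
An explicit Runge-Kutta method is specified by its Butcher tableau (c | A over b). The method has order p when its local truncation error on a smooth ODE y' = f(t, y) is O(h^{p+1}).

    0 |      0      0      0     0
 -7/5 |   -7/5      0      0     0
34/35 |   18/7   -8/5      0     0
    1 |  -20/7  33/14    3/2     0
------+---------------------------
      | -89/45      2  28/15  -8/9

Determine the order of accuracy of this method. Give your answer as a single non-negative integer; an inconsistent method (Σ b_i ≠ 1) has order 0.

b = (-89/45, 2, 28/15, -8/9)
c = (0, -7/5, 34/35, 1)
Ac = (0, 0, 56/25, -129/70)
Σ b_i: (-89/45)·1 + 2·1 + 28/15·1 + (-8/9)·1 = 1 ✓
b·c: 2·(-7/5) + 28/15·34/35 + (-8/9)·1 = -422/225 ≠ 1/2 ⇒ order 1.

1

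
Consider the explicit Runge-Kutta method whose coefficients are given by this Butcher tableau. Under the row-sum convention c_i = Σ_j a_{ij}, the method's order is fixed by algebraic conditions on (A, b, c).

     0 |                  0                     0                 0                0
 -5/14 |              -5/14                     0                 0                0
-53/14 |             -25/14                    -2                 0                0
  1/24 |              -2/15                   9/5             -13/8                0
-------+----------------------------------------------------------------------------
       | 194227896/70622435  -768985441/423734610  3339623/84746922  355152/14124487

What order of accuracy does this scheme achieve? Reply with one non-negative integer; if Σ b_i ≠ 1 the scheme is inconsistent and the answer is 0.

b = (194227896/70622435, -768985441/423734610, 3339623/84746922, 355152/14124487)
c = (0, -5/14, -53/14, 1/24)
Ac = (0, 0, 5/7, 617/112)
Σ b_i: 194227896/70622435·1 + (-768985441/423734610)·1 + 3339623/84746922·1 + 355152/14124487·1 = 1 ✓
b·c: (-768985441/423734610)·(-5/14) + 3339623/84746922·(-53/14) + 355152/14124487·1/24 = 1/2 ✓
b·c²: (-768985441/423734610)·25/196 + 3339623/84746922·2809/196 + 355152/14124487·1/576 = 1/3 ✓
b·Ac: 3339623/84746922·5/7 + 355152/14124487·617/112 = 1/6 ✓
b·c³: (-768985441/423734610)·(-125/2744) + 3339623/84746922·(-148877/2744) + 355152/14124487·1/13824 = -409686852317/199324760544 ≠ 1/4 ⇒ order 3.
b·(c∘Ac): 3339623/84746922·(-265/98) + 355152/14124487·617/2688 = -239161621/2372913816 ≠ 1/8
b·Ac²: 3339623/84746922·(-25/98) + 355152/14124487·(-36157/1568) = -53834639/91265916 ≠ 1/12
b·A²c: 355152/14124487·(-65/56) = -31710/1086499 ≠ 1/24

3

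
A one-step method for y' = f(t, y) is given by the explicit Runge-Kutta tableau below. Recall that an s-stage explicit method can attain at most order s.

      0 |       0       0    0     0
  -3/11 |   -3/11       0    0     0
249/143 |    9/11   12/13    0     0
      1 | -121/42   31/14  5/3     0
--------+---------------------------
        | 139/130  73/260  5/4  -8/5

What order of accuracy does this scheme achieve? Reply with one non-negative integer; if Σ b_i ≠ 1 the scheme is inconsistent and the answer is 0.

b = (139/130, 73/260, 5/4, -8/5)
c = (0, -3/11, 249/143, 1)
Ac = (0, 0, -36/143, 4601/2002)
Σ b_i: 139/130·1 + 73/260·1 + 5/4·1 + (-8/5)·1 = 1 ✓
b·c: 73/260·(-3/11) + 5/4·249/143 + (-8/5)·1 = 1/2 ✓
b·c²: 73/260·9/121 + 5/4·62001/20449 + (-8/5)·1 = 452099/204490 ≠ 1/3 ⇒ order 2.
b·Ac: 5/4·(-36/143) + (-8/5)·4601/2002 = -19979/5005 ≠ 1/6

2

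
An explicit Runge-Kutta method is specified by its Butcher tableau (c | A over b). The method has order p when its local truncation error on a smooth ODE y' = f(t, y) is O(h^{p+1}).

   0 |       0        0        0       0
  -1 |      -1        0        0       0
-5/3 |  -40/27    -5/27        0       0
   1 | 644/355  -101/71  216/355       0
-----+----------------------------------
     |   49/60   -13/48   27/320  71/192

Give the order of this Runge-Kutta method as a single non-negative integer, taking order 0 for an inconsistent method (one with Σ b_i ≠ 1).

4

b = (49/60, -13/48, 27/320, 71/192)
c = (0, -1, -5/3, 1)
Ac = (0, 0, 5/27, 29/71)
Σ b_i: 49/60·1 + (-13/48)·1 + 27/320·1 + 71/192·1 = 1 ✓
b·c: (-13/48)·(-1) + 27/320·(-5/3) + 71/192·1 = 1/2 ✓
b·c²: (-13/48)·1 + 27/320·25/9 + 71/192·1 = 1/3 ✓
b·Ac: 27/320·5/27 + 71/192·29/71 = 1/6 ✓
b·c³: (-13/48)·(-1) + 27/320·(-125/27) + 71/192·1 = 1/4 ✓
b·(c∘Ac): 27/320·(-25/81) + 71/192·29/71 = 1/8 ✓
b·Ac²: 27/320·(-5/27) + 71/192·19/71 = 1/12 ✓
b·A²c: 71/192·8/71 = 1/24 ✓; 4 stages ⇒ order 4.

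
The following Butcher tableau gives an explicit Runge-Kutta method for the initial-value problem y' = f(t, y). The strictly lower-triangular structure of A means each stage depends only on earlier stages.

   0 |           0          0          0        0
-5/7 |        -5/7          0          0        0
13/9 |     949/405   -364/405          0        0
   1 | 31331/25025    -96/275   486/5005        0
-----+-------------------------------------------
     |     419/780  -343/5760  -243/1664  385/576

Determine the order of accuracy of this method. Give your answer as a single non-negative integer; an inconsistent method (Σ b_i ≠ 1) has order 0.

4

b = (419/780, -343/5760, -243/1664, 385/576)
c = (0, -5/7, 13/9, 1)
Ac = (0, 0, 52/81, 30/77)
Σ b_i: 419/780·1 + (-343/5760)·1 + (-243/1664)·1 + 385/576·1 = 1 ✓
b·c: (-343/5760)·(-5/7) + (-243/1664)·13/9 + 385/576·1 = 1/2 ✓
b·c²: (-343/5760)·25/49 + (-243/1664)·169/81 + 385/576·1 = 1/3 ✓
b·Ac: (-243/1664)·52/81 + 385/576·30/77 = 1/6 ✓
b·c³: (-343/5760)·(-125/343) + (-243/1664)·2197/729 + 385/576·1 = 1/4 ✓
b·(c∘Ac): (-243/1664)·676/729 + 385/576·30/77 = 1/8 ✓
b·Ac²: (-243/1664)·(-260/567) + 385/576·6/245 = 1/12 ✓
b·A²c: 385/576·24/385 = 1/24 ✓; 4 stages ⇒ order 4.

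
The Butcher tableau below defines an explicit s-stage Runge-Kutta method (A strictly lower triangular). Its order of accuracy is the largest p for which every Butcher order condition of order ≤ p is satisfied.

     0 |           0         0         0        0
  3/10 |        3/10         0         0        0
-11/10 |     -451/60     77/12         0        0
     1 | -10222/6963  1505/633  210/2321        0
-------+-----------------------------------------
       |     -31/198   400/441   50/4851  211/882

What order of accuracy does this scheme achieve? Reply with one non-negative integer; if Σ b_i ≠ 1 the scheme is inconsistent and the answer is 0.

b = (-31/198, 400/441, 50/4851, 211/882)
c = (0, 3/10, -11/10, 1)
Ac = (0, 0, 77/40, 259/422)
Σ b_i: (-31/198)·1 + 400/441·1 + 50/4851·1 + 211/882·1 = 1 ✓
b·c: 400/441·3/10 + 50/4851·(-11/10) + 211/882·1 = 1/2 ✓
b·c²: 400/441·9/100 + 50/4851·121/100 + 211/882·1 = 1/3 ✓
b·Ac: 50/4851·77/40 + 211/882·259/422 = 1/6 ✓
b·c³: 400/441·27/1000 + 50/4851·(-1331/1000) + 211/882·1 = 1/4 ✓
b·(c∘Ac): 50/4851·(-847/400) + 211/882·259/422 = 1/8 ✓
b·Ac²: 50/4851·231/400 + 211/882·273/844 = 1/12 ✓
b·A²c: 211/882·147/844 = 1/24 ✓; 4 stages ⇒ order 4.

4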